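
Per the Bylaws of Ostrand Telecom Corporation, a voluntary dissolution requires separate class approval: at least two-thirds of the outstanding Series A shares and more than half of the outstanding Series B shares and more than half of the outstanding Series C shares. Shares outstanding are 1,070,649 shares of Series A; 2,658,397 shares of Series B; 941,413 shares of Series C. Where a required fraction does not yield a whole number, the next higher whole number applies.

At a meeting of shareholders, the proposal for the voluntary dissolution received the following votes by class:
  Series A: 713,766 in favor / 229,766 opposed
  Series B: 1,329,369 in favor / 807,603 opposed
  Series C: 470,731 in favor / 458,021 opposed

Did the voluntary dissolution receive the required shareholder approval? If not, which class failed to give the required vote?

Approved — every class gave the required vote.

Series A: 2/3 of 1070649 = 713766; 713,766 required, 713,766 in favor — approved.
Series B: a majority of 2658397 is 1329199; 1,329,199 required, 1,329,369 in favor — approved.
Series C: a majority of 941413 is 470707; 470,707 required, 470,731 in favor — approved.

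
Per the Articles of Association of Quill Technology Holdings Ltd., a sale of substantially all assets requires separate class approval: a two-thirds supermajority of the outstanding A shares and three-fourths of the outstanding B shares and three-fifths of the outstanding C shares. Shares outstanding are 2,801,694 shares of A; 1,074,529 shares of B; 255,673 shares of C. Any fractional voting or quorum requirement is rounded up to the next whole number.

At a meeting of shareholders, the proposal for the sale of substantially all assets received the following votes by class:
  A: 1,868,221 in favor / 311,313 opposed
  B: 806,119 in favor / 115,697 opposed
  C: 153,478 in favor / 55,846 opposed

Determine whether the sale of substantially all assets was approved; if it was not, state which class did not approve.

A: 2/3 of 2801694 = 1867796; 1,867,796 required, 1,868,221 in favor — approved.
B: 3/4 of 1074529 = 805896.75, rounded up to 805897; 805,897 required, 806,119 in favor — approved.
C: 3/5 of 255673 = 153403.80, rounded up to 153404; 153,404 required, 153,478 in favor — approved.

Approved — every class gave the required vote.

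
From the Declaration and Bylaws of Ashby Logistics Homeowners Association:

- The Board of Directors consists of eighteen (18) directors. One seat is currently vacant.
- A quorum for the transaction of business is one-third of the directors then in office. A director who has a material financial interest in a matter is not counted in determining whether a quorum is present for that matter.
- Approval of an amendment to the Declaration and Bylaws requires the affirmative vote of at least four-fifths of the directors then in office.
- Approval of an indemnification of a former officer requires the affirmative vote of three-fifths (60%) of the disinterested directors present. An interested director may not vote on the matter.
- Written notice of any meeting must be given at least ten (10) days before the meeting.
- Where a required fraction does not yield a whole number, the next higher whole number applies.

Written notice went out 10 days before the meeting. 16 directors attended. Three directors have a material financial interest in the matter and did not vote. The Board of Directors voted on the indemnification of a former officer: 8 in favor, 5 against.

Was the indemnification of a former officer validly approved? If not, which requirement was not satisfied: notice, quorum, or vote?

Notice: 10 days given; 10 required (10 ≥ 10). Satisfied.
Quorum: 16 present, but the 3 interested directors do not count, leaving 13. Quorum is 6. Satisfied.
Vote: the indemnification of a former officer requires three-fifths of the disinterested directors present (16 − 3 = 13). 3/5 of 13 = 7.80, rounded up to 8, so 8 affirmative votes are needed; 8 voted in favor. Satisfied.

Valid — all requirements satisfied.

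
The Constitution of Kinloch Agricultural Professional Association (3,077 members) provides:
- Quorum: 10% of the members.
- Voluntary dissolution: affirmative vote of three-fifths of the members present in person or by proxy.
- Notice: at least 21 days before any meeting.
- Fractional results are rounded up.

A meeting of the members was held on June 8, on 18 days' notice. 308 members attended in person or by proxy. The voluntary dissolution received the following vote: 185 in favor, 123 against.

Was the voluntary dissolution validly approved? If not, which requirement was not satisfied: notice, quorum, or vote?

Invalid — notice requirement not satisfied.

Notice: 18 days given; 21 required. Not satisfied.
Quorum: 10% of 3,077 = 307.70, rounded up to 308; 308 present. Satisfied.
Vote: requires three-fifths of those present (308); 3/5 of 308 = 184.80, rounded up to 185, so 185 needed; 185 in favor. Satisfied.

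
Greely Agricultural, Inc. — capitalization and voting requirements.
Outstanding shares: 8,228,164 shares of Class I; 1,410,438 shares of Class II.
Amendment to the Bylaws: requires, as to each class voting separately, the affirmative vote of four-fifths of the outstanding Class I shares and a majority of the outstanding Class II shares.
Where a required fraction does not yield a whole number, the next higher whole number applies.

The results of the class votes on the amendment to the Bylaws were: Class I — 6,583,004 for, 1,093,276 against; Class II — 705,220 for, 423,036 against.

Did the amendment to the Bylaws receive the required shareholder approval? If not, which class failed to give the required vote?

Class I: 4/5 of 8228164 = 6582531.20, rounded up to 6582532; 6,582,532 required, 6,583,004 in favor — approved.
Class II: a majority of 1410438 is 705220; 705,220 required, 705,220 in favor — approved.

Approved — every class gave the required vote.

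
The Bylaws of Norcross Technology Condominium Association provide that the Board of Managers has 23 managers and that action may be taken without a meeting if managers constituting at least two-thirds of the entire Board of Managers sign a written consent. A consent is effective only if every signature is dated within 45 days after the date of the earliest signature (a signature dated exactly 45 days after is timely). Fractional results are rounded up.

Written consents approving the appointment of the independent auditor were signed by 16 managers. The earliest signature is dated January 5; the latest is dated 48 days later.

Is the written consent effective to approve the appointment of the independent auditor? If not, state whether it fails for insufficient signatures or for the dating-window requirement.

Not effective — dating-window requirement not satisfied.

Signatures required: at least two-thirds of 23 — 2/3 of 23 = 15.33, rounded up to 16, so 16 needed; 16 signed. Sufficient.
Dating window: the latest signature is 48 days after the earliest; the limit is 45 days. Outside the window.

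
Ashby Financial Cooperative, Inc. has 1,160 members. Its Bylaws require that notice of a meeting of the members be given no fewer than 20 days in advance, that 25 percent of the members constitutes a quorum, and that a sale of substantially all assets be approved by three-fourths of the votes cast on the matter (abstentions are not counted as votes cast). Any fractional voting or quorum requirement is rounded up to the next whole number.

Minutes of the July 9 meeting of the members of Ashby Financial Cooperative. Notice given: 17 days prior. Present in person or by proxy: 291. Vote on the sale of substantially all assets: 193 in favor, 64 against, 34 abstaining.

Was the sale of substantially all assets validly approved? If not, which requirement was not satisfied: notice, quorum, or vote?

Invalid — notice requirement not satisfied.

Notice: 17 days given; 20 required. Not satisfied.
Quorum: 25% of 1,160 = 290; 291 present. Satisfied.
Vote: requires three-fourths of the votes cast (291 − 34 abstaining = 257); 3/4 of 257 = 192.75, rounded up to 193, so 193 needed; 193 in favor. Satisfied.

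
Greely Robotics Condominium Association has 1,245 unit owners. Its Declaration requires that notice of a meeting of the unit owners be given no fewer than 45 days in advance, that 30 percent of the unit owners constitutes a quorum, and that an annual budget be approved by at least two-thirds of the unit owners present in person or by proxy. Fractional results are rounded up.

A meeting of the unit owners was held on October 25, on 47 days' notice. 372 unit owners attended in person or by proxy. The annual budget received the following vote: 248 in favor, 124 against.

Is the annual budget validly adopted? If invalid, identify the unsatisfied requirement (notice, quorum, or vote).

Notice: 47 days given; 45 required. Satisfied.
Quorum: 30% of 1,245 = 373.50, rounded up to 374; 372 present. Not satisfied.
Vote: requires two-thirds of those present (372); 2/3 of 372 = 248, so 248 needed; 248 in favor. Satisfied.

Invalid — quorum requirement not satisfied.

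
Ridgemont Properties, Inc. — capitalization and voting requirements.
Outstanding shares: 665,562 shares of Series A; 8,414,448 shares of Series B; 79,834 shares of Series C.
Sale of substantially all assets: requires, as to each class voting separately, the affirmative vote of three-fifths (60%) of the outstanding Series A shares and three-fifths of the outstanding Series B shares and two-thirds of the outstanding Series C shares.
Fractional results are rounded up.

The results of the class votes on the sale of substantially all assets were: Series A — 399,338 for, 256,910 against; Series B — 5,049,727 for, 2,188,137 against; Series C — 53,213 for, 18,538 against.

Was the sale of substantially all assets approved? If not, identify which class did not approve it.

Series A: 3/5 of 665562 = 399337.20, rounded up to 399338; 399,338 required, 399,338 in favor — approved.
Series B: 3/5 of 8414448 = 5048668.80, rounded up to 5048669; 5,048,669 required, 5,049,727 in favor — approved.
Series C: 2/3 of 79834 = 53222.67, rounded up to 53223; 53,223 required, 53,213 in favor — not approved.

Not approved — the Series C shares did not give the required vote.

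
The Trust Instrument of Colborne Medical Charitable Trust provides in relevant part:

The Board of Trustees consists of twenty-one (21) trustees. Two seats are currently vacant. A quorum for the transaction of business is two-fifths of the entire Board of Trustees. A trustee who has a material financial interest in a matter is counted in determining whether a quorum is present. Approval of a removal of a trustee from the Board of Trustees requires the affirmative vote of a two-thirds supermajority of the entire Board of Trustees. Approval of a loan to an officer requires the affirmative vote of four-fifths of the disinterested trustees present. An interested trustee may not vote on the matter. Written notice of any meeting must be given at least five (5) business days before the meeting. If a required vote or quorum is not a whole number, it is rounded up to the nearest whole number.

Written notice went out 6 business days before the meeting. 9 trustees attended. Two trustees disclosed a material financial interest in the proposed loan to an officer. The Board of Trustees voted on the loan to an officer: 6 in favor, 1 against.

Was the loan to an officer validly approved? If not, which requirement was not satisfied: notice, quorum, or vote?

Valid — all requirements satisfied.

Notice: 6 business days given; 5 required (6 ≥ 5). Satisfied.
Quorum: 9 present (interested trustees count toward quorum); quorum is 9. Satisfied.
Vote: the loan to an officer requires four-fifths of the disinterested trustees present (9 − 2 = 7). 4/5 of 7 = 5.60, rounded up to 6, so 6 affirmative votes are needed; 6 voted in favor. Satisfied.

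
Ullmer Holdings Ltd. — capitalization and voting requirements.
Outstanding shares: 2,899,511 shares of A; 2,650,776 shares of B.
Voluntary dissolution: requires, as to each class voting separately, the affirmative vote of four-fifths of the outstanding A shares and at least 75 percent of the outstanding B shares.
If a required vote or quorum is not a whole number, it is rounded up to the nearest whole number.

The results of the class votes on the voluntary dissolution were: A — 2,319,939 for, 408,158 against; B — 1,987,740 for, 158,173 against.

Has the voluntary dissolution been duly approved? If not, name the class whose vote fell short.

Not approved — the B shares did not give the required vote.

A: 4/5 of 2899511 = 2319608.80, rounded up to 2319609; 2,319,609 required, 2,319,939 in favor — approved.
B: 3/4 of 2650776 = 1988082; 1,988,082 required, 1,987,740 in favor — not approved.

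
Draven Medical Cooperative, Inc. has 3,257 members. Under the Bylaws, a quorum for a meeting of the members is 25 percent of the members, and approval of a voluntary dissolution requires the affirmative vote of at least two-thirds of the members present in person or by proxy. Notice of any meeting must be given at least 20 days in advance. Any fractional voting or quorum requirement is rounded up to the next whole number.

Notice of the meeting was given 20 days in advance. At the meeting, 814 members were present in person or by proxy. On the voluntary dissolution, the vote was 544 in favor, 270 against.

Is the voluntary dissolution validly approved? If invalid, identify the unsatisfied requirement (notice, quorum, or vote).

Invalid — quorum requirement not satisfied.

Notice: 20 days given; 20 required. Satisfied.
Quorum: 25% of 3,257 = 814.25, rounded up to 815; 814 present. Not satisfied.
Vote: requires two-thirds of those present (814); 2/3 of 814 = 542.67, rounded up to 543, so 543 needed; 544 in favor. Satisfied.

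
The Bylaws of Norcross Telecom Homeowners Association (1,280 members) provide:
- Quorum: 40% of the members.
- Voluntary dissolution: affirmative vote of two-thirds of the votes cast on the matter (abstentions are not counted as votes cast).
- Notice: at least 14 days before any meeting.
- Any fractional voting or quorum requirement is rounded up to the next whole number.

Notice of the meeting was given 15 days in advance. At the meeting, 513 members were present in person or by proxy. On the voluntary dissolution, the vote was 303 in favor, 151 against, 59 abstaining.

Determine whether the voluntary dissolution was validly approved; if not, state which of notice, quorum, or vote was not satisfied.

Notice: 15 days given; 14 required. Satisfied.
Quorum: 40% of 1,280 = 512; 513 present. Satisfied.
Vote: requires two-thirds of the votes cast (513 − 59 abstaining = 454); 2/3 of 454 = 302.67, rounded up to 303, so 303 needed; 303 in favor. Satisfied.

Valid — all requirements satisfied.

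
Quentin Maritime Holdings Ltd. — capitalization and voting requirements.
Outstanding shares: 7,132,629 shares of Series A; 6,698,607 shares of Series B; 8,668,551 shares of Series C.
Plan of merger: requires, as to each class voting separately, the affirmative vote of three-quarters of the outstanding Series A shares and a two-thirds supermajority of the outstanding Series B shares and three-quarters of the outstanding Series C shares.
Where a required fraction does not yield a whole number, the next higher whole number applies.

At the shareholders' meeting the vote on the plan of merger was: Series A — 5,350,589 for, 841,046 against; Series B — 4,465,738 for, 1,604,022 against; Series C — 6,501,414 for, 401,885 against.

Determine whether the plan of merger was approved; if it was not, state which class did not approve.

Approved — every class gave the required vote.

Series A: 3/4 of 7132629 = 5349471.75, rounded up to 5349472; 5,349,472 required, 5,350,589 in favor — approved.
Series B: 2/3 of 6698607 = 4465738; 4,465,738 required, 4,465,738 in favor — approved.
Series C: 3/4 of 8668551 = 6501413.25, rounded up to 6501414; 6,501,414 required, 6,501,414 in favor — approved.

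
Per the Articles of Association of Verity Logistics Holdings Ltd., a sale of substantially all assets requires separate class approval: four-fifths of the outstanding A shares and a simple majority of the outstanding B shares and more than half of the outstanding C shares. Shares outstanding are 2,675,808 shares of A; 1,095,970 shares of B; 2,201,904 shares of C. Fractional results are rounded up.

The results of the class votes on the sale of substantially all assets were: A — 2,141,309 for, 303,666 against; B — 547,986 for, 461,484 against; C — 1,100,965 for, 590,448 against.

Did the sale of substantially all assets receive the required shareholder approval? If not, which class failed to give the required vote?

A: 4/5 of 2675808 = 2140646.40, rounded up to 2140647; 2,140,647 required, 2,141,309 in favor — approved.
B: a majority of 1095970 is 547986; 547,986 required, 547,986 in favor — approved.
C: a majority of 2201904 is 1100953; 1,100,953 required, 1,100,965 in favor — approved.

Approved — every class gave the required vote.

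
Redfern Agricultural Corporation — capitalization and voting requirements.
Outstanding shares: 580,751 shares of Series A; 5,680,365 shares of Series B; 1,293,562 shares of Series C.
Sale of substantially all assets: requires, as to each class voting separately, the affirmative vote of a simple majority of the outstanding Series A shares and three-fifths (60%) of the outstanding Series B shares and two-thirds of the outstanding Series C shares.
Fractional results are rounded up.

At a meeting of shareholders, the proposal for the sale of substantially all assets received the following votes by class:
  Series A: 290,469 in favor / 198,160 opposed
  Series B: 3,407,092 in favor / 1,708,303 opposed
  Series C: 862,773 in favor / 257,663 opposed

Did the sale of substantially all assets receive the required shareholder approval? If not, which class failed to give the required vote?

Series A: a majority of 580751 is 290376; 290,376 required, 290,469 in favor — approved.
Series B: 3/5 of 5680365 = 3408219; 3,408,219 required, 3,407,092 in favor — not approved.
Series C: 2/3 of 1293562 = 862374.67, rounded up to 862375; 862,375 required, 862,773 in favor — approved.

Not approved — the Series B shares did not give the required vote.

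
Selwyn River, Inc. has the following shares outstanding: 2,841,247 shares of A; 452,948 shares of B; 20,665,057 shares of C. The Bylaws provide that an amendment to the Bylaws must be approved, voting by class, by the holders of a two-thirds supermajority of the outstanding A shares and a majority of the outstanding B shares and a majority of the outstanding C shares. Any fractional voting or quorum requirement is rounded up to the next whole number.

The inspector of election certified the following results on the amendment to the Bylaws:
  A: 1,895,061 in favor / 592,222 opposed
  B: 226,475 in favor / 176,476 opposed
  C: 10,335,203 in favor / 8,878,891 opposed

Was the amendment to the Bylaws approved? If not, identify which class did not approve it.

A: 2/3 of 2841247 = 1894164.67, rounded up to 1894165; 1,894,165 required, 1,895,061 in favor — approved.
B: a majority of 452948 is 226475; 226,475 required, 226,475 in favor — approved.
C: a majority of 20665057 is 10332529; 10,332,529 required, 10,335,203 in favor — approved.

Approved — every class gave the required vote.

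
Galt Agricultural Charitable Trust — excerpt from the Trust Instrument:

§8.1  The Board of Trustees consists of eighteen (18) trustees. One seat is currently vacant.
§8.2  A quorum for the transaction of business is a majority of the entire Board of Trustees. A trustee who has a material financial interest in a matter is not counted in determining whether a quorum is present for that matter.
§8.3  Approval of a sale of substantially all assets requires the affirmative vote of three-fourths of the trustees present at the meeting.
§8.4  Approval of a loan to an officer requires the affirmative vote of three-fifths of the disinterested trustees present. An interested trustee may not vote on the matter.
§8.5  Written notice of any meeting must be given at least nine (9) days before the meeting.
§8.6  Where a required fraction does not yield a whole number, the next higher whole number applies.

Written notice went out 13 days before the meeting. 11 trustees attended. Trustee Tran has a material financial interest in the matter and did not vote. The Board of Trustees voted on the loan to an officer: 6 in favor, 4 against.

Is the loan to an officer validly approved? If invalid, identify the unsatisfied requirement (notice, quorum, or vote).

Notice: 13 days given; 9 required (13 ≥ 9). Satisfied.
Quorum: 11 present, but the 1 interested trustee does not count, leaving 10. Quorum is 10. Satisfied.
Vote: the loan to an officer requires three-fifths of the disinterested trustees present (11 − 1 = 10). 3/5 of 10 = 6, so 6 affirmative votes are needed; 6 voted in favor. Satisfied.

Valid — all requirements satisfied.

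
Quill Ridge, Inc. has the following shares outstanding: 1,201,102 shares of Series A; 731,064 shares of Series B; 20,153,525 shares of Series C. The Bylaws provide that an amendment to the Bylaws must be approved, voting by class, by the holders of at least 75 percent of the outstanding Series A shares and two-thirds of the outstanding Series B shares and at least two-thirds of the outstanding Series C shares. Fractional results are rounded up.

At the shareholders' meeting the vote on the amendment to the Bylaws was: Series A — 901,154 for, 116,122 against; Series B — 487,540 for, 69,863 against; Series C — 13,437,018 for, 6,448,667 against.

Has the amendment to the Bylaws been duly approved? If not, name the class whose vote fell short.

Approved — every class gave the required vote.

Series A: 3/4 of 1201102 = 900826.50, rounded up to 900827; 900,827 required, 901,154 in favor — approved.
Series B: 2/3 of 731064 = 487376; 487,376 required, 487,540 in favor — approved.
Series C: 2/3 of 20153525 = 13435683.33, rounded up to 13435684; 13,435,684 required, 13,437,018 in favor — approved.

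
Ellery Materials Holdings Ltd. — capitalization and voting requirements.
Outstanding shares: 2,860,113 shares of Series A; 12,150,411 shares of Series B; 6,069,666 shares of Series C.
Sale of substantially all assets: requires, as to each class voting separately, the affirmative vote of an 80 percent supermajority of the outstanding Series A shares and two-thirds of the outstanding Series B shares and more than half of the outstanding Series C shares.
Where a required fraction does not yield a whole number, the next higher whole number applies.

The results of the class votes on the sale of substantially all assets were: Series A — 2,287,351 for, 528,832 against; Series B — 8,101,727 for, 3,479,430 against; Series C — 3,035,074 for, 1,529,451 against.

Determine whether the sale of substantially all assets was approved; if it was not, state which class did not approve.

Series A: 4/5 of 2860113 = 2288090.40, rounded up to 2288091; 2,288,091 required, 2,287,351 in favor — not approved.
Series B: 2/3 of 12150411 = 8100274; 8,100,274 required, 8,101,727 in favor — approved.
Series C: a majority of 6069666 is 3034834; 3,034,834 required, 3,035,074 in favor — approved.

Not approved — the Series A shares did not give the required vote.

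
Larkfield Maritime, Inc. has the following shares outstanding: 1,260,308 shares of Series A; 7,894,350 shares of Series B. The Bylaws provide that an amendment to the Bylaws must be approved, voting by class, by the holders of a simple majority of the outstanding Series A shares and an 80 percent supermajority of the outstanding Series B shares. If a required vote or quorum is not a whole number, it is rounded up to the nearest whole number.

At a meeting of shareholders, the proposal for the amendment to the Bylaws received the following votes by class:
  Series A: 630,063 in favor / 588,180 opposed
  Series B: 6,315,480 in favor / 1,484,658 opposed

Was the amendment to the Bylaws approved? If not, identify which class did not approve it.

Series A: a majority of 1260308 is 630155; 630,155 required, 630,063 in favor — not approved.
Series B: 4/5 of 7894350 = 6315480; 6,315,480 required, 6,315,480 in favor — approved.

Not approved — the Series A shares did not give the required vote.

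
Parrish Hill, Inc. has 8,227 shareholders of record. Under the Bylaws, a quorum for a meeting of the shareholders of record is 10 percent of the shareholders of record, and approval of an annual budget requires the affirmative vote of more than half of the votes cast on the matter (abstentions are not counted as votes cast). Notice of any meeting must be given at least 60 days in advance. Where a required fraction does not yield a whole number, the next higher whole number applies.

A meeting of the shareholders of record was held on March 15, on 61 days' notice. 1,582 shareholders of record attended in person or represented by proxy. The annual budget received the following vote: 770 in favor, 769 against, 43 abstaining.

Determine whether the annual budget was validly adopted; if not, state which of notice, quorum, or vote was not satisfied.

Valid — all requirements satisfied.

Notice: 61 days given; 60 required. Satisfied.
Quorum: 10% of 8,227 = 822.70, rounded up to 823; 1,582 present. Satisfied.
Vote: requires a majority of the votes cast (1,582 − 43 abstaining = 1,539); a majority of 1539 is 770, so 770 needed; 770 in favor. Satisfied.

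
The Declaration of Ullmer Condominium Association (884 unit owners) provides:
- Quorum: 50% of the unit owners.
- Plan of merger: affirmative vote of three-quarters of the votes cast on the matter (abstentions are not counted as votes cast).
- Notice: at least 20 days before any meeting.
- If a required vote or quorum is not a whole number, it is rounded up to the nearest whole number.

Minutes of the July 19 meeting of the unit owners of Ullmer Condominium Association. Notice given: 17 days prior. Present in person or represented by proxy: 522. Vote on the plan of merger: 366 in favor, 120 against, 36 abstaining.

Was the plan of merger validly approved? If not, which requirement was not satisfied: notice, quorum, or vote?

Notice: 17 days given; 20 required. Not satisfied.
Quorum: 50% of 884 = 442; 522 present. Satisfied.
Vote: requires three-fourths of the votes cast (522 − 36 abstaining = 486); 3/4 of 486 = 364.50, rounded up to 365, so 365 needed; 366 in favor. Satisfied.

Invalid — notice requirement not satisfied.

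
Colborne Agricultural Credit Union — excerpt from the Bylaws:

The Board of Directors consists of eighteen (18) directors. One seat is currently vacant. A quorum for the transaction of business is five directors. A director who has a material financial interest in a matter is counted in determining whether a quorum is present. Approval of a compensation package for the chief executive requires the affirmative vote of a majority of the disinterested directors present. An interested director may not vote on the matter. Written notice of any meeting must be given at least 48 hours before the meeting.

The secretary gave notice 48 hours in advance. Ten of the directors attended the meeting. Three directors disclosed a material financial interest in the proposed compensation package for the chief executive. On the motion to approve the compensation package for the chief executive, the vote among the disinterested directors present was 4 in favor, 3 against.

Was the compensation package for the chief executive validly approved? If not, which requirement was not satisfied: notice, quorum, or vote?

Notice: 48 hours given; 48 required (48 ≥ 48). Satisfied.
Quorum: 10 present (interested directors count toward quorum); quorum is 5. Satisfied.
Vote: the compensation package for the chief executive requires a majority of the disinterested directors present (10 − 3 = 7). A majority of 7 is 4, so 4 affirmative votes are needed; 4 voted in favor. Satisfied.

Valid — all requirements satisfied.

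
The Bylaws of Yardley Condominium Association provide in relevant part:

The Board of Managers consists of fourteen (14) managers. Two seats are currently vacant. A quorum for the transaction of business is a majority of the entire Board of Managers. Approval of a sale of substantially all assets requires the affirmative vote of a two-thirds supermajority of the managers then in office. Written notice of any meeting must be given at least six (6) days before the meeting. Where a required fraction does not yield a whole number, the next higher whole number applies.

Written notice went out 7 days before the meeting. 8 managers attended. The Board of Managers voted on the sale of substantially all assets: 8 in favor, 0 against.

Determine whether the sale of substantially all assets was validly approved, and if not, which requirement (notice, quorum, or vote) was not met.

Notice: 7 days given; 6 required (7 ≥ 6). Satisfied.
Quorum: 8 present; quorum is 8. Satisfied.
Vote: the sale of substantially all assets requires two-thirds of the managers then in office (12). 2/3 of 12 = 8, so 8 affirmative votes are needed; 8 voted in favor. Satisfied.

Valid — all requirements satisfied.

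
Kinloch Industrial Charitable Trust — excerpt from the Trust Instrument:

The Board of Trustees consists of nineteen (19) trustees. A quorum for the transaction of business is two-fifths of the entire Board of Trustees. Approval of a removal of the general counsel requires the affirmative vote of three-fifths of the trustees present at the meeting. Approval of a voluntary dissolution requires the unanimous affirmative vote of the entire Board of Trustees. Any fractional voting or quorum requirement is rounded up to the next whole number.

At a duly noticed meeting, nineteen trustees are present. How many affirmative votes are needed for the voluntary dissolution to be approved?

The voluntary dissolution requires the unanimous vote of the entire Board of Trustees (19).
Unanimous means all 19.

19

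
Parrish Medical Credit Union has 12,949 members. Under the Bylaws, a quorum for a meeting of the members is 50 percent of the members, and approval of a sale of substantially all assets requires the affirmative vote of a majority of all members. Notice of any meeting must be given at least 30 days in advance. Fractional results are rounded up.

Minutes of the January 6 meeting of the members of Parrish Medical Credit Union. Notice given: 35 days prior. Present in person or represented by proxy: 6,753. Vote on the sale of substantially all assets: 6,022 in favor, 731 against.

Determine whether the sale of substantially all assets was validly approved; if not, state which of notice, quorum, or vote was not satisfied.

Invalid — vote requirement not satisfied.

Notice: 35 days given; 30 required. Satisfied.
Quorum: 50% of 12,949 = 6,474.50, rounded up to 6,475; 6,753 present. Satisfied.
Vote: requires a majority of all members (12,949); a majority of 12949 is 6475, so 6,475 needed; 6,022 in favor. Not satisfied.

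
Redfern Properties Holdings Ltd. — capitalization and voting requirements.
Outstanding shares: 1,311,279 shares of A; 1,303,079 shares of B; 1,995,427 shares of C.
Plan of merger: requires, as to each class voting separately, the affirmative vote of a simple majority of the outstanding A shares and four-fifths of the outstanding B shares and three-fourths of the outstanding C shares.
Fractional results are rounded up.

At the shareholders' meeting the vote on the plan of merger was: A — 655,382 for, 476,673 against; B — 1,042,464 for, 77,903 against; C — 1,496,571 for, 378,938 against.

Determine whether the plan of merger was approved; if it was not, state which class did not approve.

Not approved — the A shares did not give the required vote.

A: a majority of 1311279 is 655640; 655,640 required, 655,382 in favor — not approved.
B: 4/5 of 1303079 = 1042463.20, rounded up to 1042464; 1,042,464 required, 1,042,464 in favor — approved.
C: 3/4 of 1995427 = 1496570.25, rounded up to 1496571; 1,496,571 required, 1,496,571 in favor — approved.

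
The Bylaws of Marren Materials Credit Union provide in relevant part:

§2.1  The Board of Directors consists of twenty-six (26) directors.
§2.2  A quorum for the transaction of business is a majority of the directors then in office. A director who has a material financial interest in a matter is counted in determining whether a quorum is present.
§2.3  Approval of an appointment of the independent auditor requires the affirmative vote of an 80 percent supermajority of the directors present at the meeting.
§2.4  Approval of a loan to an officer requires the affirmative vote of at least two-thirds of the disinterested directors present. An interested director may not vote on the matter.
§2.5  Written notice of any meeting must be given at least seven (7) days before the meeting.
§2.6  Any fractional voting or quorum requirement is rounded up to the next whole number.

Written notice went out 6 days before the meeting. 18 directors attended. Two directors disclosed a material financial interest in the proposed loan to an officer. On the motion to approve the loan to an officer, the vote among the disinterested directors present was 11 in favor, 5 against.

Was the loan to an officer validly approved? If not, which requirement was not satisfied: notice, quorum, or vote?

Invalid — notice requirement not satisfied.

Notice: 6 days given; 7 required (6 < 7). Not satisfied.
Quorum: 18 present (interested directors count toward quorum); quorum is 14. Satisfied.
Vote: the loan to an officer requires two-thirds of the disinterested directors present (18 − 2 = 16). 2/3 of 16 = 10.67, rounded up to 11, so 11 affirmative votes are needed; 11 voted in favor. Satisfied.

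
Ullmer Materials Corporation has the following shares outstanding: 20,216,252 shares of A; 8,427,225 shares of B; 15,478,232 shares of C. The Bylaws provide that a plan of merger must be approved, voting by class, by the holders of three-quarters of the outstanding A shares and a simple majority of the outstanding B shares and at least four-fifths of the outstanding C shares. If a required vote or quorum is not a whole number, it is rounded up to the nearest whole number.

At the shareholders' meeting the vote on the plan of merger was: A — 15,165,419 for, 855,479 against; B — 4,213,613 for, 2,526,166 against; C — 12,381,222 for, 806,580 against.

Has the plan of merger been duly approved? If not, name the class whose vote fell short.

A: 3/4 of 20216252 = 15162189; 15,162,189 required, 15,165,419 in favor — approved.
B: a majority of 8427225 is 4213613; 4,213,613 required, 4,213,613 in favor — approved.
C: 4/5 of 15478232 = 12382585.60, rounded up to 12382586; 12,382,586 required, 12,381,222 in favor — not approved.

Not approved — the C shares did not give the required vote.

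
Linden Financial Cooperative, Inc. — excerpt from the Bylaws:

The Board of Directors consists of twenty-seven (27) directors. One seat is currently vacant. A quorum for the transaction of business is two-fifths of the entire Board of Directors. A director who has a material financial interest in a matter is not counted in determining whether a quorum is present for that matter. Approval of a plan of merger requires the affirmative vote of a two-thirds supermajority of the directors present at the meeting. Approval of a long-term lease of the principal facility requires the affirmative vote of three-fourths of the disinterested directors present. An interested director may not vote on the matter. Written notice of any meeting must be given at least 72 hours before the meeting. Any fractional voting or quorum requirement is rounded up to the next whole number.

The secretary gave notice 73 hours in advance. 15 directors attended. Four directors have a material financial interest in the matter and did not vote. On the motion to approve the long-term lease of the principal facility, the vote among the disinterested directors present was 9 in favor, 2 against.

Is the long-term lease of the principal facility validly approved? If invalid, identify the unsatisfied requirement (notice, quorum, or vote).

Valid — all requirements satisfied.

Notice: 73 hours given; 72 required (73 ≥ 72). Satisfied.
Quorum: 15 present, but the 4 interested directors do not count, leaving 11. Quorum is 11. Satisfied.
Vote: the long-term lease of the principal facility requires three-fourths of the disinterested directors present (15 − 4 = 11). 3/4 of 11 = 8.25, rounded up to 9, so 9 affirmative votes are needed; 9 voted in favor. Satisfied.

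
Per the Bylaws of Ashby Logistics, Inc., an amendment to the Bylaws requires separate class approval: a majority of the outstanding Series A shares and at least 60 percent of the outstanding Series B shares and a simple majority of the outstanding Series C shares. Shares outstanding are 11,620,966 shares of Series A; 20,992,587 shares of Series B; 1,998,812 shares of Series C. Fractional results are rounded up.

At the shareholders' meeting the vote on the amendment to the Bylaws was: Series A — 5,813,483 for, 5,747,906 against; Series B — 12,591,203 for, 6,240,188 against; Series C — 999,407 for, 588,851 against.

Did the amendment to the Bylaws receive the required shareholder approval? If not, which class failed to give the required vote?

Not approved — the Series B shares did not give the required vote.

Series A: a majority of 11620966 is 5810484; 5,810,484 required, 5,813,483 in favor — approved.
Series B: 3/5 of 20992587 = 12595552.20, rounded up to 12595553; 12,595,553 required, 12,591,203 in favor — not approved.
Series C: a majority of 1998812 is 999407; 999,407 required, 999,407 in favor — approved.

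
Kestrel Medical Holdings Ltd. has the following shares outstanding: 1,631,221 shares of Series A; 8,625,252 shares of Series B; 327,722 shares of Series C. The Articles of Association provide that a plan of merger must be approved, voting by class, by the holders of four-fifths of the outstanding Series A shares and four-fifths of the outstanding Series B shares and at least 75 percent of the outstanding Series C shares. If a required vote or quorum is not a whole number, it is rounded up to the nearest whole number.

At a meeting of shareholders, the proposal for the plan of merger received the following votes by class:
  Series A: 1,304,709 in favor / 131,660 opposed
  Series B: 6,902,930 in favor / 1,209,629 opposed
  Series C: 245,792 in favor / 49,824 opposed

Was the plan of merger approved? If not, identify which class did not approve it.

Not approved — the Series A shares did not give the required vote.

Series A: 4/5 of 1631221 = 1304976.80, rounded up to 1304977; 1,304,977 required, 1,304,709 in favor — not approved.
Series B: 4/5 of 8625252 = 6900201.60, rounded up to 6900202; 6,900,202 required, 6,902,930 in favor — approved.
Series C: 3/4 of 327722 = 245791.50, rounded up to 245792; 245,792 required, 245,792 in favor — approved.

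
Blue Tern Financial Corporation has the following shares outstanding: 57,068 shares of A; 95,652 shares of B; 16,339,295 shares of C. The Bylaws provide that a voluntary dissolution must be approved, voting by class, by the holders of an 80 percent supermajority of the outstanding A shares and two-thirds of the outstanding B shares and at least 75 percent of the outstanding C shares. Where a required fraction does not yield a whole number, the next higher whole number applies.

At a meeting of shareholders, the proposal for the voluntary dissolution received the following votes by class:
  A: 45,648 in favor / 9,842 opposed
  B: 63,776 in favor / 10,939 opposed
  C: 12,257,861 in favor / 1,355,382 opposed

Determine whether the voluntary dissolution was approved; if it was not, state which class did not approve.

Not approved — the A shares did not give the required vote.

A: 4/5 of 57068 = 45654.40, rounded up to 45655; 45,655 required, 45,648 in favor — not approved.
B: 2/3 of 95652 = 63768; 63,768 required, 63,776 in favor — approved.
C: 3/4 of 16339295 = 12254471.25, rounded up to 12254472; 12,254,472 required, 12,257,861 in favor — approved.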